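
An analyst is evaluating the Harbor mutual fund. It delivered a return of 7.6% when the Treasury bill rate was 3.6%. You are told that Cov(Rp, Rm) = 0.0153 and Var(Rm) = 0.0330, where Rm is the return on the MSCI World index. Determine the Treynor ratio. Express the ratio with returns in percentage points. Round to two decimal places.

β = Cov / Var = 0.0153 / 0.0330 = 0.4636
Treynor = (Rp − Rf) / β = (7.6% − 3.6%) / 0.4636 = 4.00 / 0.4636 = 8.6281

8.63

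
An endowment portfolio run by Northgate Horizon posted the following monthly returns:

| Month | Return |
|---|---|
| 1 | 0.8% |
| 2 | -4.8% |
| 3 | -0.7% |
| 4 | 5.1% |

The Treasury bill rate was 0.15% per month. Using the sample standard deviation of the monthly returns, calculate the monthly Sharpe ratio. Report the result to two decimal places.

-0.01

Mean return r̄ = 0.40 / 4 = 0.1000%
Sample σ = √[Σ(r − r̄)² / 3] = √[50.1400 / 3] = √16.7133 = 4.0882%
Sharpe = (r̄ − rf) / σ = (0.1000 − 0.15) / 4.0882 = -0.0500 / 4.0882 = -0.0122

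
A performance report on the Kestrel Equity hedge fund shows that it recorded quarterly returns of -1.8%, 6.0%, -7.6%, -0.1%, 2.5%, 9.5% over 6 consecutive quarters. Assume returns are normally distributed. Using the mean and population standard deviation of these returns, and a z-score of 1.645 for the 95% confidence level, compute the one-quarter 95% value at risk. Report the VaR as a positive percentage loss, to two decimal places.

Mean return r̄ = 8.50 / 6 = 1.4167%
Σ(r − r̄)² = 181.4683; population σ = √(181.4683/6) = 5.4995%
VaR = −(r̄ − z·σ) = −(1.4167 − 1.645 × 5.4995) = −(-7.6300) = 7.6300%

7.63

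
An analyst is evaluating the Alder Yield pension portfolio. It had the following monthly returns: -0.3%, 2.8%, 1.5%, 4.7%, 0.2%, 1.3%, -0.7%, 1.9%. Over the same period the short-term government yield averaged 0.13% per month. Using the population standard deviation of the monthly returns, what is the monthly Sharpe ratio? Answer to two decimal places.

0.78

r̄ = (-0.3 + 2.8 + 1.5 + 4.7 + 0.2 + 1.3 − 0.7 + 1.9) / 8 = 1.4250%
Σ(r − r̄)² = 21.8550; population σ = √(21.8550/8) = 1.6528%
Sharpe = (r̄ − rf) / σ = (1.4250 − 0.13) / 1.6528 = 1.2950 / 1.6528 = 0.7835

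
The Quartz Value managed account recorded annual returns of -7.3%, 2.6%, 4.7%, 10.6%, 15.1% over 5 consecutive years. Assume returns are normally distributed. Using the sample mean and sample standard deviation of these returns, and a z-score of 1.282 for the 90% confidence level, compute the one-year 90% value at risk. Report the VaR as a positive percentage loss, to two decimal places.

μ = (-7.3 + 2.6 + 4.7 + 10.6 + 15.1) / 5 = 5.1400%
Σ(r − μ)² = (-7.3 − 5.1400)² + (2.6 − 5.1400)² + … = 290.4120
sample σ = √(290.4120 / 4) = √72.6030 = 8.5207%
VaR = −(μ − z·σ) = −(5.1400 − 1.282 × 8.5207) = −(-5.7835) = 5.7835%

5.78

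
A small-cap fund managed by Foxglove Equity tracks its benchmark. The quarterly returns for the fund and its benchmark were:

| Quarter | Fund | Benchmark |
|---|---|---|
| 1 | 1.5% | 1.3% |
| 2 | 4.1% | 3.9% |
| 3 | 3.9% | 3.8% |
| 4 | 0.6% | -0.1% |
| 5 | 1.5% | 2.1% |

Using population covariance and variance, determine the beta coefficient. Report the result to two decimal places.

r̄p = 2.3200%,  r̄m = 2.2000%
Cov = Σ(rp − r̄p)(rm − r̄m) / 5 = 2.0660
Var(rm) = Σ(rm − r̄m)² / 5 = 2.3120
β = Cov / Var = 2.0660 / 2.3120 = 0.8936

0.89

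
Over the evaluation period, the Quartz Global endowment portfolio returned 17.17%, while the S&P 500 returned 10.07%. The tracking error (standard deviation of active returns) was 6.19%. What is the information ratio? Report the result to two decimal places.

1.15

IR = (Rp − Rb) / TE = (17.17% − 10.07%) / 6.19% = 7.10% / 6.19% = 1.1470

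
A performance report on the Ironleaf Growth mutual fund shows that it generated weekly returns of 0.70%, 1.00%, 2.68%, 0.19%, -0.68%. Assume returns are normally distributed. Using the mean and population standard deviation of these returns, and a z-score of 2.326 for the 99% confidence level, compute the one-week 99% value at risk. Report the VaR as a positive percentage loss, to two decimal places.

1.80

r̄ = (0.7 + 1 + 2.68 + 0.19 − 0.68) / 5 = 0.7780%
Population std dev = √[6.1445 / 5] = 1.1086%
VaR = −(r̄ − z·σ) = −(0.7780 − 2.326 × 1.1086) = −(-1.8006) = 1.8006%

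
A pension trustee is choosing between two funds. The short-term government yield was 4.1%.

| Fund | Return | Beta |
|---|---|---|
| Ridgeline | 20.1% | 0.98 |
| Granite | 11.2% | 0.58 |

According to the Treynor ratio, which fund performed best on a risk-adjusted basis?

Ridgeline

Ridgeline: Treynor = (20.1% − 4.1%) / 0.98 = 16.327
Granite: Treynor = (11.2% − 4.1%) / 0.58 = 12.241
Highest: Ridgeline (16.327).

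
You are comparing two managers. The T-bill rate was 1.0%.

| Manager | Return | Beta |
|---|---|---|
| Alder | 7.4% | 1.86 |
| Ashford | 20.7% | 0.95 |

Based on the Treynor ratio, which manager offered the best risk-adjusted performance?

Ashford

Alder: Treynor = (7.4% − 1.0%) / 1.86 = 3.441
Ashford: Treynor = (20.7% − 1.0%) / 0.95 = 20.737
Highest: Ashford (20.737).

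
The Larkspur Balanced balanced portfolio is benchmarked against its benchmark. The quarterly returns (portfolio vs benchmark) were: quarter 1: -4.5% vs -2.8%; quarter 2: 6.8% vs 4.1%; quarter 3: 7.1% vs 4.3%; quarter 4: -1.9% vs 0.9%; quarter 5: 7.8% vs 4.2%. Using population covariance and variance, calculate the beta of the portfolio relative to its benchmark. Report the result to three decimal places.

1.792

r̄p = 3.0600%,  r̄m = 2.1400%
Cov = Σ(rp − r̄p)(rm − r̄m) / 5 = 13.8636
Var(rm) = Σ(rm − r̄m)² / 5 = 7.7384
β = Cov / Var = 13.8636 / 7.7384 = 1.7915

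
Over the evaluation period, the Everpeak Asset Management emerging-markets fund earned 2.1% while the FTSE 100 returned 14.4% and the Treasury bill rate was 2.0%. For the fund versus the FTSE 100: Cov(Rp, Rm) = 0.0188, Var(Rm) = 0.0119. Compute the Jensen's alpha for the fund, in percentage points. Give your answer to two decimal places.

β = Cov / Var = 0.0188 / 0.0119 = 1.5798
E[R] = Rf + β(Rm − Rf) = 2.0% + 1.5798 × (14.4% − 2.0%) = 21.5895%
α = Rp − E[R] = 2.1% − 21.5895% = -19.4895

-19.49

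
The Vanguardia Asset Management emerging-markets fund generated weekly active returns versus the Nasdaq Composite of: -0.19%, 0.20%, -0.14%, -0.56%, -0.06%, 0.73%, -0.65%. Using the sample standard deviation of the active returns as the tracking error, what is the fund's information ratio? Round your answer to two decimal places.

μ = (-0.19 + 0.2 − 0.14 − 0.56 − 0.06 + 0.73 − 0.65) / 7 = -0.670 / 7 = -0.0957%
Sample σ = √[Σ(r − μ)² / 6] = √[1.3042 / 6] = √0.2174 = 0.4663%
IR = μ / tracking error = -0.0957 / 0.4663 = -0.2052

-0.21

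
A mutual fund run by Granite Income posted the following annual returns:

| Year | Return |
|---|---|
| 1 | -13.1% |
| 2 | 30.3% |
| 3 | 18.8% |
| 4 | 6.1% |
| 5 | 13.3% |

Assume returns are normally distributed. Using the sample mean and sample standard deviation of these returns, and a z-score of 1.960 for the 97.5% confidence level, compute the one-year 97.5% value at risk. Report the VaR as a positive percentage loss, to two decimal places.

20.58

μ = (-13.1 + 30.3 + 18.8 + 6.1 + 13.3) / 5 = 55.40 / 5 = 11.0800%
Σ(r − μ)² = (-13.1 − 11.0800)² + (30.3 − 11.0800)² + (18.8 − 11.0800)² + … = 1043.4080
sample σ = √(1043.4080 / 4) = √260.8520 = 16.1509%
VaR = −(μ − z·σ) = −(11.0800 − 1.960 × 16.1509) = −(-20.5758) = 20.5758%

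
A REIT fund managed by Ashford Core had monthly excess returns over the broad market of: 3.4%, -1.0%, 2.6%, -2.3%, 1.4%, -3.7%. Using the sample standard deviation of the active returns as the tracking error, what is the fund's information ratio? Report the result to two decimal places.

Mean return μ = 0.40 / 6 = 0.0667%
Σ(r − μ)² = (3.4 − 0.0667)² + (-1 − 0.0667)² + … = 40.2333
sample σ = √(40.2333 / 5) = √8.0467 = 2.8367%
IR = μ / tracking error = 0.0667 / 2.8367 = 0.0235

0.02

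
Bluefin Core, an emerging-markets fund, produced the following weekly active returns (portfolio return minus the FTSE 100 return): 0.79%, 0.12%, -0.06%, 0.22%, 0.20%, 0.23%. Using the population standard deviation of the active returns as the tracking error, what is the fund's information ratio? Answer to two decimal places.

Mean return r̄ = 1.500 / 6 = 0.2500%
Σ(r − r̄)² = 0.4084; population σ = √(0.4084/6) = 0.2609%
IR = r̄ / tracking error = 0.2500 / 0.2609 = 0.9582

0.96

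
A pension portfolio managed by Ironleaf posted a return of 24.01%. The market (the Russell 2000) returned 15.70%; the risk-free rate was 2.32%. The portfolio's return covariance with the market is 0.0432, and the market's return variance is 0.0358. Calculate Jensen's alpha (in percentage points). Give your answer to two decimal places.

β = Cov / Var = 0.0432 / 0.0358 = 1.2067
E[R] = Rf + β(Rm − Rf) = 2.32% + 1.2067 × (15.70% − 2.32%) = 18.4656%
α = Rp − E[R] = 24.01% − 18.4656% = 5.5444

5.54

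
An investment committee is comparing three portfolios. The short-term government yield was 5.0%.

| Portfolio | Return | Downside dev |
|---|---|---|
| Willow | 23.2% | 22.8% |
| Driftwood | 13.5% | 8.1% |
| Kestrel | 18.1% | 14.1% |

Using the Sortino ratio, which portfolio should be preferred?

Driftwood

Willow: Sortino ratio = (23.2% − 5.0%) / 22.8% = 0.798
Driftwood: Sortino ratio = (13.5% − 5.0%) / 8.1% = 1.049
Kestrel: Sortino ratio = (18.1% − 5.0%) / 14.1% = 0.929
Highest: Driftwood (1.049).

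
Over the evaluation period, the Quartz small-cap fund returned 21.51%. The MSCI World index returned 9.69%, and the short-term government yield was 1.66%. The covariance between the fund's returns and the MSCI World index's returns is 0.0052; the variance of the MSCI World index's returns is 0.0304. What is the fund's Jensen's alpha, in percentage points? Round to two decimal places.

18.48

β = Cov / Var = 0.0052 / 0.0304 = 0.1711
E[R] = Rf + β(Rm − Rf) = 1.66% + 0.1711 × (9.69% − 1.66%) = 3.0339%
α = Rp − E[R] = 21.51% − 3.0339% = 18.4761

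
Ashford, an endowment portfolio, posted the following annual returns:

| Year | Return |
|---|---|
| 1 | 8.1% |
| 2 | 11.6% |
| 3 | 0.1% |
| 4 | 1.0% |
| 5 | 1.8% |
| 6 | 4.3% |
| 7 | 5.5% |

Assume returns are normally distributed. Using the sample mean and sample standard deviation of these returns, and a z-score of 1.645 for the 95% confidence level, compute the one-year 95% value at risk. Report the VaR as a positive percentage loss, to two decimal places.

r̄ = (8.1 + 11.6 + 0.1 + 1 + 1.8 + 4.3 + 5.5) / 7 = 4.6286%
Sample std dev = √[103.1943 / 6] = 4.1472%
VaR = −(r̄ − z·σ) = −(4.6286 − 1.645 × 4.1472) = −(-2.1935) = 2.1935%

2.19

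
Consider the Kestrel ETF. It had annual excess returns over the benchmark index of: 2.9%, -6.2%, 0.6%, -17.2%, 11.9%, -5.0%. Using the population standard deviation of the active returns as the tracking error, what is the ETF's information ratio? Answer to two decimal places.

r̄ = (2.9 − 6.2 + 0.6 − 17.2 + 11.9 − 5) / 6 = -2.1667%
Population std dev = √[481.4933 / 6] = 8.9582%
IR = r̄ / tracking error = -2.1667 / 8.9582 = -0.2419

-0.24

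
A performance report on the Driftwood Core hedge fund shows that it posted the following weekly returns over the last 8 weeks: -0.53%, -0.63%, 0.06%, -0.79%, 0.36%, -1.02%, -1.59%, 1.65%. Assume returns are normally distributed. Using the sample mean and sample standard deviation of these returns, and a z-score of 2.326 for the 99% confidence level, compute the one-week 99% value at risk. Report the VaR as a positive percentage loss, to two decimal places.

r̄ = (-0.53 − 0.63 + 0.06 − 0.79 + 0.36 − 1.02 − 1.59 + 1.65) / 8 = -2.490 / 8 = -0.3113%
Sample std dev = √[6.9511 / 7] = 0.9965%
VaR = −(r̄ − z·σ) = −(-0.3113 − 2.326 × 0.9965) = −(-2.6292) = 2.6292%

2.63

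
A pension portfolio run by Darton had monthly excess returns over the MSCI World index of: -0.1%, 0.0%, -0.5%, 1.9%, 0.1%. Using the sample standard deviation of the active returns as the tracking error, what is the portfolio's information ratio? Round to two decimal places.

μ = (-0.1 + 0 − 0.5 + 1.9 + 0.1) / 5 = 1.40 / 5 = 0.2800%
Sample σ = √[Σ(r − μ)² / 4] = √[3.4880 / 4] = √0.8720 = 0.9338%
IR = μ / tracking error = 0.2800 / 0.9338 = 0.2999

0.30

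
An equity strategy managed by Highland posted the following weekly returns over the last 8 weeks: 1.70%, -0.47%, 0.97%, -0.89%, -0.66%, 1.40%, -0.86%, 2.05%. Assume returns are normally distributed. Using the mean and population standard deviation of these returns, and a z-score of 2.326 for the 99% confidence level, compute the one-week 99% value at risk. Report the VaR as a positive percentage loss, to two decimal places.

r̄ = (1.7 − 0.47 + 0.97 − 0.89 − 0.66 + 1.4 − 0.86 + 2.05) / 8 = 0.4050%
Σ(r − r̄)² = 10.8694; population σ = √(10.8694/8) = 1.1656%
VaR = −(r̄ − z·σ) = −(0.4050 − 2.326 × 1.1656) = −(-2.3062) = 2.3062%

2.31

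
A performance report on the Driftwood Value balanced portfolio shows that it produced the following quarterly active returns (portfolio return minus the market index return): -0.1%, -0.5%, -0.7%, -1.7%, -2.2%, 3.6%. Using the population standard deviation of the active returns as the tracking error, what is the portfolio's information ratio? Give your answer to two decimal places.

-0.14

μ = (-0.1 − 0.5 − 0.7 − 1.7 − 2.2 + 3.6) / 6 = -0.2667%
Population std dev = √[21.0133 / 6] = 1.8714%
IR = μ / tracking error = -0.2667 / 1.8714 = -0.1425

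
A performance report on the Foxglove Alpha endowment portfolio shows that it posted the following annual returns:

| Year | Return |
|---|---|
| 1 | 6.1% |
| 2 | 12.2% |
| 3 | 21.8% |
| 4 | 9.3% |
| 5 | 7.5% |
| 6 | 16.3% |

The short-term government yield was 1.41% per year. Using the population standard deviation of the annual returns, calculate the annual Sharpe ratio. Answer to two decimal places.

1.99

r̄ = (6.1 + 12.2 + 21.8 + 9.3 + 7.5 + 16.3) / 6 = 12.2000%
Σ(r − r̄)² = (6.1 − 12.2000)² + (12.2 − 12.2000)² + … = 176.6800
population σ = √(176.6800 / 6) = √29.4467 = 5.4265%
Sharpe = (r̄ − rf) / σ = (12.2000 − 1.41) / 5.4265 = 10.7900 / 5.4265 = 1.9884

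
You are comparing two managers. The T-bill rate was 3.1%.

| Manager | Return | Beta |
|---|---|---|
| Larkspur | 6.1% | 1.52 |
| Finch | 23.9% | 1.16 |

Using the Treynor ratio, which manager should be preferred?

Finch

Larkspur: Treynor = (6.1% − 3.1%) / 1.52 = 1.974
Finch: Treynor = (23.9% − 3.1%) / 1.16 = 17.931
Highest: Finch (17.931).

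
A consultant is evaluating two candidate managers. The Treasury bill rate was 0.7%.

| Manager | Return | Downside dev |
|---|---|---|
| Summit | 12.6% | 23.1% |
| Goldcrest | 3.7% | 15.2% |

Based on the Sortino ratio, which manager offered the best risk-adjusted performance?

Summit

Summit: Sortino ratio = (12.6% − 0.7%) / 23.1% = 0.515
Goldcrest: Sortino ratio = (3.7% − 0.7%) / 15.2% = 0.197
Highest: Summit (0.515).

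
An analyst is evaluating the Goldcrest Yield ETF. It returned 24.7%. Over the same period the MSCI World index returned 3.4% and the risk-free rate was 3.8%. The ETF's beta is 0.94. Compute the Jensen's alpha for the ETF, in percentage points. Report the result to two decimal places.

CAPM expected return = Rf + β(Rm − Rf) = 3.8% + 0.94 × (3.4% − 3.8%) = 3.8 + 0.94 × -0.40 = 3.4240%
Jensen's α = Rp − E[R] = 24.7% − 3.4240% = 21.2760

21.28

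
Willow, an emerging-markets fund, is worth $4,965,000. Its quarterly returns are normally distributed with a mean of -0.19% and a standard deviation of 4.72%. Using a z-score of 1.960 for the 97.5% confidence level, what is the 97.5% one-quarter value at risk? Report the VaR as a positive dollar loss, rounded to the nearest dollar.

$468,756

Return at the 97.5% tail: μ − z·σ = -0.19% − 1.960 × 4.72% = -0.19 − 9.2512 = -9.4412%
VaR = −(-9.4412%) × $4,965,000 = 9.4412% × $4,965,000 = $468,756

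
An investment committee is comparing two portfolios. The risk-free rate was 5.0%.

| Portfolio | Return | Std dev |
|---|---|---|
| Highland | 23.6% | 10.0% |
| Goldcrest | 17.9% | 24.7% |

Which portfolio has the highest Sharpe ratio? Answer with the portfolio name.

Highland: Sharpe ratio = (23.6% − 5.0%) / 10.0% = 1.860
Goldcrest: Sharpe ratio = (17.9% − 5.0%) / 24.7% = 0.522
Highest: Highland (1.860).

Highland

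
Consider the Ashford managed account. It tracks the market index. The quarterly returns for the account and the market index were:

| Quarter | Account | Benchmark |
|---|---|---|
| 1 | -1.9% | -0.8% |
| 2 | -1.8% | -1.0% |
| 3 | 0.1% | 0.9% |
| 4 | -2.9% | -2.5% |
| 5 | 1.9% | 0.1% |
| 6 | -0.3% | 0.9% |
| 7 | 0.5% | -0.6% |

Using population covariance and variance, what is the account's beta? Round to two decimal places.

r̄p = -0.6286%,  r̄m = -0.4286%
Cov = Σ(rp − r̄p)(rm − r̄m) / 7 = 1.1992
Var(rm) = Σ(rm − r̄m)² / 7 = 1.2278
β = Cov / Var = 1.1992 / 1.2278 = 0.9767

0.98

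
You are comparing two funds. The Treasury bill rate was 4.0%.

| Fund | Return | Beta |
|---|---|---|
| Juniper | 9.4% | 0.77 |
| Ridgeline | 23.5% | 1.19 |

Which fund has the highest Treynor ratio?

Juniper: Treynor = (9.4% − 4.0%) / 0.77 = 7.013
Ridgeline: Treynor = (23.5% − 4.0%) / 1.19 = 16.387
Highest: Ridgeline (16.387).

Ridgeline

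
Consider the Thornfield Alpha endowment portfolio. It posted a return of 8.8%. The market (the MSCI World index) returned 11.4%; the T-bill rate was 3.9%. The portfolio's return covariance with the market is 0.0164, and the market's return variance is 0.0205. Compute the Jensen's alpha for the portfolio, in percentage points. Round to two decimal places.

β = Cov / Var = 0.0164 / 0.0205 = 0.8000
E[R] = Rf + β(Rm − Rf) = 3.9% + 0.8000 × (11.4% − 3.9%) = 9.9000%
α = Rp − E[R] = 8.8% − 9.9000% = -1.1000

-1.10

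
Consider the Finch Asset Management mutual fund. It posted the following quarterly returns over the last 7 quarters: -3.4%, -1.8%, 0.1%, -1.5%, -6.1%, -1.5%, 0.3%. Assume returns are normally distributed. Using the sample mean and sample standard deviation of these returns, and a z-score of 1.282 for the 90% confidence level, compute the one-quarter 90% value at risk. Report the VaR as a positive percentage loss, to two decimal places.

r̄ = (-3.4 − 1.8 + 0.1 − 1.5 − 6.1 − 1.5 + 0.3) / 7 = -1.9857%
Σ(r − r̄)² = 29.0086; sample σ = √(29.0086/6) = 2.1988%
VaR = −(r̄ − z·σ) = −(-1.9857 − 1.282 × 2.1988) = −(-4.8046) = 4.8046%

4.80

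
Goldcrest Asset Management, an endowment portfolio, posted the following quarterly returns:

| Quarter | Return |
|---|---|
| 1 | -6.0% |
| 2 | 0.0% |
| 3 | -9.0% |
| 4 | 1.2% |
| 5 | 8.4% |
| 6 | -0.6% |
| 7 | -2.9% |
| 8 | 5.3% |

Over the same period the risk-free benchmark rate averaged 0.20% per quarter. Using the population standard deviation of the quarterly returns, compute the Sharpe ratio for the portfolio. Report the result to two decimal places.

μ = (-6 + 0 − 9 + 1.2 + 8.4 − 0.6 − 2.9 + 5.3) / 8 = -3.60 / 8 = -0.4500%
Σ(r − μ)² = (-6 − (-0.4500))² + (0 − (-0.4500))² + … = 224.2400
population σ = √(224.2400 / 8) = √28.0300 = 5.2943%
Sharpe = (μ − rf) / σ = (-0.4500 − 0.2) / 5.2943 = -0.6500 / 5.2943 = -0.1228

-0.12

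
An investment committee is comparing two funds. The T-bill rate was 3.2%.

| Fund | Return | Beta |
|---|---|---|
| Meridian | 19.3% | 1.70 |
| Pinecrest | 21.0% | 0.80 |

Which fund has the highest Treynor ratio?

Meridian: Treynor = (19.3% − 3.2%) / 1.70 = 9.471
Pinecrest: Treynor = (21.0% − 3.2%) / 0.80 = 22.250
Highest: Pinecrest (22.250).

Pinecrest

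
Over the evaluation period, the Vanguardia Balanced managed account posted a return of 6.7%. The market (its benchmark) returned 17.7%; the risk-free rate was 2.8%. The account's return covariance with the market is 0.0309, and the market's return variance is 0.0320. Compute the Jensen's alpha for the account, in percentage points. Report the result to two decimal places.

β = Cov / Var = 0.0309 / 0.0320 = 0.9656
E[R] = Rf + β(Rm − Rf) = 2.8% + 0.9656 × (17.7% − 2.8%) = 17.1874%
α = Rp − E[R] = 6.7% − 17.1874% = -10.4874

-10.49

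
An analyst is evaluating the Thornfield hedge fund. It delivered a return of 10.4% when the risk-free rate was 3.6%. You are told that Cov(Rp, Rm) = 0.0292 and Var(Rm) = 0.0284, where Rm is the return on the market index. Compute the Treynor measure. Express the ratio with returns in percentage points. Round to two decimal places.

6.61

β = Cov / Var = 0.0292 / 0.0284 = 1.0282
Treynor = (Rp − Rf) / β = (10.4% − 3.6%) / 1.0282 = 6.80 / 1.0282 = 6.6135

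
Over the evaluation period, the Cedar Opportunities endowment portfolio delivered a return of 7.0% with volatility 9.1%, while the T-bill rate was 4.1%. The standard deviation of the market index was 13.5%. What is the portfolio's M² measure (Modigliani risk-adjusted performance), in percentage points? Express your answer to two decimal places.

8.40

Sharpe = (Rp − Rf) / σp = (7.0% − 4.1%) / 9.1% = 0.3187
M² = Rf + Sharpe × σm = 4.1% + 0.3187 × 13.5% = 8.4025%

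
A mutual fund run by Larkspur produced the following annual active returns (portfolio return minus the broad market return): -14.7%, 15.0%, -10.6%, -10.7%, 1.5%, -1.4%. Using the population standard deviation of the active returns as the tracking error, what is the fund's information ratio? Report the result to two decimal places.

-0.35

Mean return r̄ = -20.90 / 6 = -3.4833%
Σ(r − r̄)² = (-14.7 − (-3.4833))² + (15 − (-3.4833))² + … = 599.3483
σ = √[599.3483 / 6] = 9.9946%
IR = r̄ / tracking error = -3.4833 / 9.9946 = -0.3485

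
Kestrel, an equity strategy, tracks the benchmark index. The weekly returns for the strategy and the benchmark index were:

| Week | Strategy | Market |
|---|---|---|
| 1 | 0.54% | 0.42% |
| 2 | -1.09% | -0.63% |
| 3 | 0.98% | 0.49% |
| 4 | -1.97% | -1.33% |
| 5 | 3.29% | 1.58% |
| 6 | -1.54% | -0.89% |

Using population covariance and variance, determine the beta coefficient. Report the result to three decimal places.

1.811

r̄p = 0.0350%,  r̄m = -0.0600%
Cov = Σ(rp − r̄p)(rm − r̄m) / 6 = 1.7659
Var(rm) = Σ(rm − r̄m)² / 6 = 0.9749
β = Cov / Var = 1.7659 / 0.9749 = 1.8114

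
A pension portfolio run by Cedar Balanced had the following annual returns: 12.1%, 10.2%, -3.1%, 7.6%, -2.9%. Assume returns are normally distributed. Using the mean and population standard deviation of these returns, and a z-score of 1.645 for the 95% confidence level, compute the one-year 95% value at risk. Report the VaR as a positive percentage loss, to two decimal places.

5.93

μ = (12.1 + 10.2 − 3.1 + 7.6 − 2.9) / 5 = 23.90 / 5 = 4.7800%
Population σ = √[Σ(r − μ)² / 5] = √[211.9880 / 5] = √42.3976 = 6.5113%
VaR = −(μ − z·σ) = −(4.7800 − 1.645 × 6.5113) = −(-5.9311) = 5.9311%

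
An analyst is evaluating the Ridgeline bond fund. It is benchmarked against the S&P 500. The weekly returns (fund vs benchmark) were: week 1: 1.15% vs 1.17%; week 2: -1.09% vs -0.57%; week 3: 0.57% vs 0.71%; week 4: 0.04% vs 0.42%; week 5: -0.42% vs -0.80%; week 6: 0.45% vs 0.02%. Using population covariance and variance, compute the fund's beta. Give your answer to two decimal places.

0.92

r̄p = 0.1167%,  r̄m = 0.1583%
Cov = Σ(rp − r̄p)(rm − r̄m) / 6 = 0.4371
Var(rm) = Σ(rm − r̄m)² / 6 = 0.4774
β = Cov / Var = 0.4371 / 0.4774 = 0.9156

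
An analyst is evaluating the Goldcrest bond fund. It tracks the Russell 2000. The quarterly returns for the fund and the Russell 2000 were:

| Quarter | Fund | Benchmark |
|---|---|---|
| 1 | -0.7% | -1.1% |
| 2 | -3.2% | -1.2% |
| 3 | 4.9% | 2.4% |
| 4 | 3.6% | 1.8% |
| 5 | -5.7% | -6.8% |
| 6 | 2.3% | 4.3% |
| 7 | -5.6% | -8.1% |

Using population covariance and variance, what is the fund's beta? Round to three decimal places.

0.849

r̄p = -0.6286%,  r̄m = -1.2429%
Cov = Σ(rp − r̄p)(rm − r̄m) / 7 = 15.9131
Var(rm) = Σ(rm − r̄m)² / 7 = 18.7396
β = Cov / Var = 15.9131 / 18.7396 = 0.8492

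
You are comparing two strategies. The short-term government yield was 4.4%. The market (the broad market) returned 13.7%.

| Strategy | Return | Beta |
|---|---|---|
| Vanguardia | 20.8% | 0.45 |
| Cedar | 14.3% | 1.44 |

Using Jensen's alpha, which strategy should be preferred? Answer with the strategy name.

Vanguardia: α = 20.8% − [4.4% + 0.45 × (13.7% − 4.4%)] = 12.215
Cedar: α = 14.3% − [4.4% + 1.44 × (13.7% − 4.4%)] = -3.492
Highest: Vanguardia (12.215).

Vanguardia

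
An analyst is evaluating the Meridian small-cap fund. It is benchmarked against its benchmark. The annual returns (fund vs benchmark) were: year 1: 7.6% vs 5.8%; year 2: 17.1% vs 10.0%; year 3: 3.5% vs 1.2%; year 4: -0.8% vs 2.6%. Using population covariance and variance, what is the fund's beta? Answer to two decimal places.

1.81

r̄p = 6.8500%,  r̄m = 4.9000%
Cov = Σ(rp − r̄p)(rm − r̄m) / 4 = 20.7350
Var(rm) = Σ(rm − r̄m)² / 4 = 11.4500
β = Cov / Var = 20.7350 / 11.4500 = 1.8109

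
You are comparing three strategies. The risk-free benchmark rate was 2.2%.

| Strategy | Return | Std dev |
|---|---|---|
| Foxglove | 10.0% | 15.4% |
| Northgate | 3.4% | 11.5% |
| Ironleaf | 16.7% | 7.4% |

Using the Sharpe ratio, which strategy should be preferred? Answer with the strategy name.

Foxglove: Sharpe ratio = (10.0% − 2.2%) / 15.4% = 0.506
Northgate: Sharpe ratio = (3.4% − 2.2%) / 11.5% = 0.104
Ironleaf: Sharpe ratio = (16.7% − 2.2%) / 7.4% = 1.959
Highest: Ironleaf (1.959).

Ironleaf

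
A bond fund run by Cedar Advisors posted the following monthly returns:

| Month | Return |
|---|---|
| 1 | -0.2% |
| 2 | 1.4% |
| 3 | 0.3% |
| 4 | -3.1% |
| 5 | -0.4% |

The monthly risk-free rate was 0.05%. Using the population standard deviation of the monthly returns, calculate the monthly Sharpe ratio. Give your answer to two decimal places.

Mean return r̄ = -2.00 / 5 = -0.4000%
Σ(r − r̄)² = 11.0600; population σ = √(11.0600/5) = 1.4873%
Sharpe = (r̄ − rf) / σ = (-0.4000 − 0.05) / 1.4873 = -0.4500 / 1.4873 = -0.3026

-0.30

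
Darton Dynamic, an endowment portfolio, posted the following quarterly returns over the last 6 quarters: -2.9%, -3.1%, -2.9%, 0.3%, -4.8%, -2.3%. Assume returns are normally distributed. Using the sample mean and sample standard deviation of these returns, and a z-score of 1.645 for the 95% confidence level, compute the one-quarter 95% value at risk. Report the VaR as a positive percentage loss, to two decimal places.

Mean return r̄ = -15.70 / 6 = -2.6167%
Sample std dev = √[13.7683 / 5] = 1.6594%
VaR = −(r̄ − z·σ) = −(-2.6167 − 1.645 × 1.6594) = −(-5.3464) = 5.3464%

5.35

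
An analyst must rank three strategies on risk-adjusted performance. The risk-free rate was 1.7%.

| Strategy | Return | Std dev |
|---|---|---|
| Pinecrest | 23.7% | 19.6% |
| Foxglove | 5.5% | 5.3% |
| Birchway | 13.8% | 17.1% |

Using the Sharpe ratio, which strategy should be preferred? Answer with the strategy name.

Pinecrest: Sharpe ratio = (23.7% − 1.7%) / 19.6% = 1.122
Foxglove: Sharpe ratio = (5.5% − 1.7%) / 5.3% = 0.717
Birchway: Sharpe ratio = (13.8% − 1.7%) / 17.1% = 0.708
Highest: Pinecrest (1.122).

Pinecrest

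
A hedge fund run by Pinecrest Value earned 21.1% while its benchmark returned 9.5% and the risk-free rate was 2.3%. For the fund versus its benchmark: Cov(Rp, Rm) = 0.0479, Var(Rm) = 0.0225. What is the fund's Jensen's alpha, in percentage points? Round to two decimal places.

3.47

β = Cov / Var = 0.0479 / 0.0225 = 2.1289
E[R] = Rf + β(Rm − Rf) = 2.3% + 2.1289 × (9.5% − 2.3%) = 17.6281%
α = Rp − E[R] = 21.1% − 17.6281% = 3.4719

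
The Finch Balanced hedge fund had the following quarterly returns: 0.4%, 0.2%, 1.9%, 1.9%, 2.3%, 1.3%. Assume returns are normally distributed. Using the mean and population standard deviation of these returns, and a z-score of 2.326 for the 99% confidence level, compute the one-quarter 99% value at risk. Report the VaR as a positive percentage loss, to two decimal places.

0.50

r̄ = (0.4 + 0.2 + 1.9 + 1.9 + 2.3 + 1.3) / 6 = 8.00 / 6 = 1.3333%
Population σ = √[Σ(r − r̄)² / 6] = √[3.7333 / 6] = √0.6222 = 0.7888%
VaR = −(r̄ − z·σ) = −(1.3333 − 2.326 × 0.7888) = −(-0.5014) = 0.5014%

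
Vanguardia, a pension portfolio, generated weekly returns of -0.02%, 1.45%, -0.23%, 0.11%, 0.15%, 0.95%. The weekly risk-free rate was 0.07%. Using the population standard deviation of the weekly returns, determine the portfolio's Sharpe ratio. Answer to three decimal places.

μ = (-0.02 + 1.45 − 0.23 + 0.11 + 0.15 + 0.95) / 6 = 2.410 / 6 = 0.4017%
Σ(r − μ)² = (-0.02 − 0.4017)² + (1.45 − 0.4017)² + … = 2.1249
σ = √[2.1249 / 6] = 0.5951%
Sharpe = (μ − rf) / σ = (0.4017 − 0.07) / 0.5951 = 0.3317 / 0.5951 = 0.5574

0.557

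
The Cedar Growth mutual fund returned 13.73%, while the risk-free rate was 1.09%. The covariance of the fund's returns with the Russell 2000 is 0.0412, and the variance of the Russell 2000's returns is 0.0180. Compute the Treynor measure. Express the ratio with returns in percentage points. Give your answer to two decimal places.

5.52

β = Cov / Var = 0.0412 / 0.0180 = 2.2889
Treynor = (Rp − Rf) / β = (13.73% − 1.09%) / 2.2889 = 12.64 / 2.2889 = 5.5223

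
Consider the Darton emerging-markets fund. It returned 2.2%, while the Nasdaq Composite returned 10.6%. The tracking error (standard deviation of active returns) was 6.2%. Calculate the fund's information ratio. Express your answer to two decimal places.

-1.35

IR = (Rp − Rb) / TE = (2.2% − 10.6%) / 6.2% = -8.40% / 6.2% = -1.3548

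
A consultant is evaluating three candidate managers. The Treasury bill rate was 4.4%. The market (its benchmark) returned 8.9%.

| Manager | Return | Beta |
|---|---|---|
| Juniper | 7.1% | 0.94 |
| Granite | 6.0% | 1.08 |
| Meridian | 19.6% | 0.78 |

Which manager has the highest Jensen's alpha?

Juniper: α = 7.1% − [4.4% + 0.94 × (8.9% − 4.4%)] = -1.530
Granite: α = 6.0% − [4.4% + 1.08 × (8.9% − 4.4%)] = -3.260
Meridian: α = 19.6% − [4.4% + 0.78 × (8.9% − 4.4%)] = 11.690
Highest: Meridian (11.690).

Meridian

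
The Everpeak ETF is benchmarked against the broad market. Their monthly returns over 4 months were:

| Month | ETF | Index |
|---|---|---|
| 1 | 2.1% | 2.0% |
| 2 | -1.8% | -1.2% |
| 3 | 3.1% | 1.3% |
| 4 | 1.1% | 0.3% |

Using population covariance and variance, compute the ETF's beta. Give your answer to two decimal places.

1.39

r̄p = 1.1250%,  r̄m = 0.6000%
Cov = Σ(rp − r̄p)(rm − r̄m) / 4 = 2.0050
Var(rm) = Σ(rm − r̄m)² / 4 = 1.4450
β = Cov / Var = 2.0050 / 1.4450 = 1.3875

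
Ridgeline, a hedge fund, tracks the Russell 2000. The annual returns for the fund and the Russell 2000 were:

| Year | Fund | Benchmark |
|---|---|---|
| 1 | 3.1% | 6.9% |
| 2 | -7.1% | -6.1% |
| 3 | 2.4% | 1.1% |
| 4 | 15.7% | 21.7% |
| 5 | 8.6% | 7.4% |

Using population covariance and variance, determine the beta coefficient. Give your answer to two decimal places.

0.79

r̄p = 4.5400%,  r̄m = 6.2000%
Cov = Σ(rp − r̄p)(rm − r̄m) / 5 = 66.1860
Var(rm) = Σ(rm − r̄m)² / 5 = 83.8960
β = Cov / Var = 66.1860 / 83.8960 = 0.7889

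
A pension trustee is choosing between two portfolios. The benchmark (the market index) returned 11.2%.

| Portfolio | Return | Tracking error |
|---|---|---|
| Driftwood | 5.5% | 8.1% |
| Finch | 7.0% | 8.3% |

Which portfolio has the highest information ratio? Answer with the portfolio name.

Finch

Driftwood: IR = (5.5% − 11.2%) / 8.1% = -0.704
Finch: IR = (7.0% − 11.2%) / 8.3% = -0.506
Highest: Finch (-0.506).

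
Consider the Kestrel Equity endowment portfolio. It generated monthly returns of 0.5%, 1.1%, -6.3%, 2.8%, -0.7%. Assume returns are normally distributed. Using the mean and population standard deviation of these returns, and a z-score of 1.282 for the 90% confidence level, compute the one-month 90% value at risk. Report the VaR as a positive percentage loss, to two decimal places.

4.50

r̄ = (0.5 + 1.1 − 6.3 + 2.8 − 0.7) / 5 = -0.5200%
Σ(r − r̄)² = (0.5 − (-0.5200))² + (1.1 − (-0.5200))² + (-6.3 − (-0.5200))² + … = 48.1280
population σ = √(48.1280 / 5) = √9.6256 = 3.1025%
VaR = −(r̄ − z·σ) = −(-0.5200 − 1.282 × 3.1025) = −(-4.4974) = 4.4974%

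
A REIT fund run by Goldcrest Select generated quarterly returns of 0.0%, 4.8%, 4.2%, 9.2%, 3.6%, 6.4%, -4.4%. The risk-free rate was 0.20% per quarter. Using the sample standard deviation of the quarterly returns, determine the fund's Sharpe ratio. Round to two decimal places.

0.72

μ = (0 + 4.8 + 4.2 + 9.2 + 3.6 + 6.4 − 4.4) / 7 = 3.4000%
Σ(r − μ)² = (0 − 3.4000)² + (4.8 − 3.4000)² + … = 117.6800
σ = √[117.6800 / 6] = 4.4287%
Sharpe = (μ − rf) / σ = (3.4000 − 0.2) / 4.4287 = 3.2000 / 4.4287 = 0.7226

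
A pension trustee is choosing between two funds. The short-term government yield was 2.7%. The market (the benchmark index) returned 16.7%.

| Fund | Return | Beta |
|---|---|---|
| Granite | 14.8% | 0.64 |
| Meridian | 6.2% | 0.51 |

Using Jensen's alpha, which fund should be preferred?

Granite

Granite: α = 14.8% − [2.7% + 0.64 × (16.7% − 2.7%)] = 3.140
Meridian: α = 6.2% − [2.7% + 0.51 × (16.7% − 2.7%)] = -3.640
Highest: Granite (3.140).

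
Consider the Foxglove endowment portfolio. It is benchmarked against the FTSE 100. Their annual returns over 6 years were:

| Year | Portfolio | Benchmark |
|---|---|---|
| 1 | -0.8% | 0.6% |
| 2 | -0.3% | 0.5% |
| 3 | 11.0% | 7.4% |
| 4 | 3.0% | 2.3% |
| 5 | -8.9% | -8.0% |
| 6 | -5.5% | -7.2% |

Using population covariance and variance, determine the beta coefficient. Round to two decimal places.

r̄p = -0.2500%,  r̄m = -0.7333%
Cov = Σ(rp − r̄p)(rm − r̄m) / 6 = 32.8950
Var(rm) = Σ(rm − r̄m)² / 6 = 28.8789
β = Cov / Var = 32.8950 / 28.8789 = 1.1391

1.14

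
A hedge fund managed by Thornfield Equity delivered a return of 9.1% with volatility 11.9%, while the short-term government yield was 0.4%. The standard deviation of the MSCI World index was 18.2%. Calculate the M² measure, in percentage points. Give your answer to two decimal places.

Sharpe = (Rp − Rf) / σp = (9.1% − 0.4%) / 11.9% = 0.7311
M² = Rf + Sharpe × σm = 0.4% + 0.7311 × 18.2% = 13.7060%

13.71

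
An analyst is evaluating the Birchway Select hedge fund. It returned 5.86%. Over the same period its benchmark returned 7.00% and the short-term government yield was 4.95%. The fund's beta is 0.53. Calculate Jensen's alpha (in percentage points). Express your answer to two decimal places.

CAPM expected return = Rf + β(Rm − Rf) = 4.95% + 0.53 × (7.00% − 4.95%) = 4.95 + 0.53 × 2.05 = 6.0365%
Jensen's α = Rp − E[R] = 5.86% − 6.0365% = -0.1765

-0.18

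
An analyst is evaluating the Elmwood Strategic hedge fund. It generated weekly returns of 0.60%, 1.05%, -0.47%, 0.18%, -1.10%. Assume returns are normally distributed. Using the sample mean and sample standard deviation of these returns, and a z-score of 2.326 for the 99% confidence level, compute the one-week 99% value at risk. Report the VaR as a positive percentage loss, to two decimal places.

1.93

Mean return r̄ = 0.260 / 5 = 0.0520%
Σ(r − r̄)² = 2.9123; sample σ = √(2.9123/4) = 0.8533%
VaR = −(r̄ − z·σ) = −(0.0520 − 2.326 × 0.8533) = −(-1.9328) = 1.9328%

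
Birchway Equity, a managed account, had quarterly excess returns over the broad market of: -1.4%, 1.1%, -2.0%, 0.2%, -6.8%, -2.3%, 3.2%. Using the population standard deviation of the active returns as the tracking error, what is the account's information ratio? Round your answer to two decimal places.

-0.39

Mean return r̄ = -8.00 / 7 = -1.1429%
Σ(r − r̄)² = (-1.4 − (-1.1429))² + (1.1 − (-1.1429))² + … = 59.8371
population σ = √(59.8371 / 7) = √8.5482 = 2.9237%
IR = r̄ / tracking error = -1.1429 / 2.9237 = -0.3909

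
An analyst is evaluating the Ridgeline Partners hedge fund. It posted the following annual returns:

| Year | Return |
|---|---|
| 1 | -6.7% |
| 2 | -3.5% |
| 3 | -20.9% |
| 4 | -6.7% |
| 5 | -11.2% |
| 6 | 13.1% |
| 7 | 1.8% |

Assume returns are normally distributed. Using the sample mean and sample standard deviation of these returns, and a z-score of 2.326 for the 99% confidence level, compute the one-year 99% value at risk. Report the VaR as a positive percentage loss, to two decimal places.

Mean return r̄ = -34.10 / 7 = -4.8714%
Σ(r − r̄)² = (-6.7 − (-4.8714))² + (-3.5 − (-4.8714))² + … = 673.0143
σ = √[673.0143 / 6] = 10.5910%
VaR = −(r̄ − z·σ) = −(-4.8714 − 2.326 × 10.5910) = −(-29.5061) = 29.5061%

29.51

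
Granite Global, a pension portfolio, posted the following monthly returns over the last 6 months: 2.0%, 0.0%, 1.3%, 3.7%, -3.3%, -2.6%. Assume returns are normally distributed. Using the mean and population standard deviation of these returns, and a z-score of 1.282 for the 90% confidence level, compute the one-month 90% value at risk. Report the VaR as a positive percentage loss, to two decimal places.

2.99

r̄ = (2 + 0 + 1.3 + 3.7 − 3.3 − 2.6) / 6 = 1.10 / 6 = 0.1833%
Σ(r − r̄)² = (2 − 0.1833)² + (0 − 0.1833)² + (1.3 − 0.1833)² + … = 36.8283
σ = √[36.8283 / 6] = 2.4775%
VaR = −(r̄ − z·σ) = −(0.1833 − 1.282 × 2.4775) = −(-2.9929) = 2.9929%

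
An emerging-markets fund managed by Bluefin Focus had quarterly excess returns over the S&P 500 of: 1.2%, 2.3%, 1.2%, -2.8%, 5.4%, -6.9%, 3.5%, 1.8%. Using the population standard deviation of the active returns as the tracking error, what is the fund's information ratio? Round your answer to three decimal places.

0.197

Mean return r̄ = 5.70 / 8 = 0.7125%
Σ(r − r̄)² = (1.2 − 0.7125)² + (2.3 − 0.7125)² + (1.2 − 0.7125)² + … = 104.2088
population σ = √(104.2088 / 8) = √13.0261 = 3.6092%
IR = r̄ / tracking error = 0.7125 / 3.6092 = 0.1974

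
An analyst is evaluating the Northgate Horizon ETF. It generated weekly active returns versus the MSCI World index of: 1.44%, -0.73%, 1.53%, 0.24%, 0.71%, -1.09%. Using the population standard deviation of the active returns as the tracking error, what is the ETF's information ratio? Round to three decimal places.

0.351

r̄ = (1.44 − 0.73 + 1.53 + 0.24 + 0.71 − 1.09) / 6 = 2.100 / 6 = 0.3500%
Population σ = √[Σ(r − r̄)² / 6] = √[5.9622 / 6] = √0.9937 = 0.9968%
IR = r̄ / tracking error = 0.3500 / 0.9968 = 0.3511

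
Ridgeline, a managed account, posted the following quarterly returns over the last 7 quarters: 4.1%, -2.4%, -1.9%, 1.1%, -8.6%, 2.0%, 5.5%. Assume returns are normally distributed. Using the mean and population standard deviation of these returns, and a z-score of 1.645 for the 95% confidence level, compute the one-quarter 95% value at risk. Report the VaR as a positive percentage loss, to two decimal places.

Mean return r̄ = -0.20 / 7 = -0.0286%
Σ(r − r̄)² = 135.5943; population σ = √(135.5943/7) = 4.4012%
VaR = −(r̄ − z·σ) = −(-0.0286 − 1.645 × 4.4012) = −(-7.2686) = 7.2686%

7.27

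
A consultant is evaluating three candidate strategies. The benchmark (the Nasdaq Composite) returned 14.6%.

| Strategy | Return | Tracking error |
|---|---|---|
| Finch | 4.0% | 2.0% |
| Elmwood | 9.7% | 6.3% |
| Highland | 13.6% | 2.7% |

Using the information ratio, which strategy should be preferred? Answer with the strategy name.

Finch: IR = (4.0% − 14.6%) / 2.0% = -5.300
Elmwood: IR = (9.7% − 14.6%) / 6.3% = -0.778
Highland: IR = (13.6% − 14.6%) / 2.7% = -0.370
Highest: Highland (-0.370).

Highland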